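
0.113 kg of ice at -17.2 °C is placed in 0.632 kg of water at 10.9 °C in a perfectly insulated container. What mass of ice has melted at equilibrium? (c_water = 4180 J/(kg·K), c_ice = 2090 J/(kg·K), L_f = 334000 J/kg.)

Cooling the water to 0 °C releases 0.632×4180×10.9 = 28795 J.
Warming the ice to 0 °C takes 0.113×2090×17.2 = 4062.1 J, leaving 24733 J for melting.
Melting all 0.113 kg of ice would need 0.113×334000 = 37742 J.
24733 J < 37742 J, so only part of the ice melts and the system sits at 0 °C.
Mass melted = 24733/334000 ≈ 0.07405 kg.

m_melted ≈ 0.0741 kg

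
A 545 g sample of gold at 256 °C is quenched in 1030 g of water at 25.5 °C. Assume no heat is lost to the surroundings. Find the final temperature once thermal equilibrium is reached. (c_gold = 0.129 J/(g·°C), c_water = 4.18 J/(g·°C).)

T_f is the heat-capacity-weighted average of the initial temperatures:
T_f = (70.31×256 + 4305.4×25.5) / (70.31 + 4305.4)
    = 127786 / 4375.7 ≈ 29.20 °C

T_f ≈ 29.2 °C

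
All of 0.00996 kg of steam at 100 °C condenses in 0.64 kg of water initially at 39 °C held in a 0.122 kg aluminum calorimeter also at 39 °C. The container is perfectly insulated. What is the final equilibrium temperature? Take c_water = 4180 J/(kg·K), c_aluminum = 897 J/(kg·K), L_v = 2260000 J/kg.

Taking heat into each body as positive, Σ m c ΔT = 0:
condense steam: −0.00996·2260000 = −22510
  condensate cools 100→T: 0.00996·4180·(T − 100) = 41.63(T − 100)
  original water: 2675.2(T − 39)
  cup: 109.43(T − 39)
2826.3 T = 22510 + 4163.3 + 108601 = 135274
T ≈ 47.86 °C, under the boiling point, so the assumption holds.

T_f ≈ 47.9 °C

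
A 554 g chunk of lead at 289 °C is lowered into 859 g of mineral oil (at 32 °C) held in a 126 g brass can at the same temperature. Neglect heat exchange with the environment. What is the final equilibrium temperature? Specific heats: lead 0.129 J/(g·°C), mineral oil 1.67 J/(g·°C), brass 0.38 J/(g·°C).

Net heat exchanged in the isolated system is zero:
554*0.129*(T − 289) + 859*1.67*(T − 32) + 126*0.38*(T − 32) = 0
71.47(T − 289) + 1434.5(T − 32) + 47.88(T − 32) = 0
1553.9 T = 68091
T ≈ 43.82 °C

T_f ≈ 43.8 °C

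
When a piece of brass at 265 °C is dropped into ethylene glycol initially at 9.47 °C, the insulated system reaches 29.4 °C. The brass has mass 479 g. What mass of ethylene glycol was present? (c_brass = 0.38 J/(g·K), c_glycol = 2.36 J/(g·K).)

m ≈ 912 g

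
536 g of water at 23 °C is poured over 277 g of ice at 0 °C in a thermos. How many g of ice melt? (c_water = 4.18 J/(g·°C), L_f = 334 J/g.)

Water can give up m c ΔT = 536×4.18×23 = 51531 J before reaching 0 °C.
Fully melting the ice requires m_ice L_f = 277×334 = 92518 J.
51531 J < 92518 J, so only part of the ice melts and the system sits at 0 °C.
m_melted×334 = 51531  ⇒  m_melted ≈ 154.3 g.

m_melted ≈ 154 g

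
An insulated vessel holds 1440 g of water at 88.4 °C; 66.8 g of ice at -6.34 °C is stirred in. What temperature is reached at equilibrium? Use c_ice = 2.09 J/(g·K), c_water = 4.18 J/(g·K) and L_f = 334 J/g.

T_f ≈ 80.8 °C

Energy balance with sensible and latent terms:
warm ice to 0 °C: 66.8·2.09·(0 − (-6.34)) = 885.14
  latent heat to melt: 66.8·334 = 22311
  meltwater 0→T: 66.8·4.18·T = 279.22 T
  water: 6019.2(T − 88.4)
6298.4 T = 532097 − 23196 = 508901
T ≈ 80.80 °C (positive, so assuming full melt was valid).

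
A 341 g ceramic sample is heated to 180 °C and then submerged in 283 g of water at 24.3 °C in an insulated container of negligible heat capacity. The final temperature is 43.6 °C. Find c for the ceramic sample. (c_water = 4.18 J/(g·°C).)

c ≈ 0.491 J/(g·°C)

m_s c (T_s − T_f) = m_water c_water (T_f − T_0):
341·c·(180 − 43.6) = 283·4.18·(43.6 − 24.3)
46512 c = 22831  ⇒  c ≈ 0.4909 J/(g·°C)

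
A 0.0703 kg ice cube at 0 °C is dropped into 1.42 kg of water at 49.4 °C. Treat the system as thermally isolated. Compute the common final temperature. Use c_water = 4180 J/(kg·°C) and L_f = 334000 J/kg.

T_f ≈ 43.3 °C

Heat gained plus heat lost sum to zero:
latent heat to melt: 0.0703×334000 = 23480; meltwater 0→T: 0.0703×4180×T = 293.85 T; water: 5935.6(T − 49.4)
6229.5 T = 293219 − 23480 = 269738
T ≈ 43.30 °C (positive, so assuming full melt was valid).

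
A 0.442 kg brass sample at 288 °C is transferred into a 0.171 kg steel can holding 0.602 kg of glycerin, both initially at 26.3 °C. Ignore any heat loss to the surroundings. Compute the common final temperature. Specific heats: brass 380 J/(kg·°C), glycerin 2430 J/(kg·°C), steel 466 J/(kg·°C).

Setting the total heat transfer to zero:
0.442×380×(T − 288) + 0.602×2430×(T − 26.3) + 0.171×466×(T − 26.3) = 0
167.96(T − 288) + 1462.9(T − 26.3) + 79.69(T − 26.3) = 0
(167.96 + 1462.9 + 79.69) T = 167.96×288 + 1462.9×26.3 + 79.69×26.3
T = 88941/1710.5 ≈ 52.00 °C

T_f ≈ 52.0 °C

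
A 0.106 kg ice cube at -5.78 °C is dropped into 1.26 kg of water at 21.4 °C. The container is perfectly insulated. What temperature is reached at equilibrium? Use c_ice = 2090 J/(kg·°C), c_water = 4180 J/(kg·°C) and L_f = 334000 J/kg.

Energy conservation, ΣQ = 0:
ice -5.78→0 °C: 0.106·2090·5.78 = 1280.5; melt ice: 0.106·334000 = 35404; warm the meltwater: 443.08 T; water: 5266.8(T − 21.4)
5709.9 T = 112710 − 36685 = 76025
T ≈ 13.31 °C. Since T > 0 °C, the all-ice-melts assumption holds.

T_f ≈ 13.3 °C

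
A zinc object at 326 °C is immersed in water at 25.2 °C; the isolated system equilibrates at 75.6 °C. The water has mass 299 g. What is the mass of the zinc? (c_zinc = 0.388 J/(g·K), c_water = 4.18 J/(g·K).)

Heat lost by the zinc = heat gained by the water:
m·0.388·(326 − 75.6) = 299·4.18·(75.6 − 25.2)
97.16 m = 62991  ⇒  m ≈ 648.4 g

m ≈ 648 g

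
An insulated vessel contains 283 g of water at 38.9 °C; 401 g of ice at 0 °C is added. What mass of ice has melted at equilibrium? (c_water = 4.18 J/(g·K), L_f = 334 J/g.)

m_melted ≈ 138 g

Heat available from the water dropping to 0 °C: 283·4.18·38.9 = 46016 J.
Fully melting the ice requires m_ice L_f = 401·334 = 133934 J.
Since 46016 < 133934 J, not all the ice melts; equilibrium is at 0 °C.
m_melted·334 = 46016  ⇒  m_melted ≈ 137.8 g.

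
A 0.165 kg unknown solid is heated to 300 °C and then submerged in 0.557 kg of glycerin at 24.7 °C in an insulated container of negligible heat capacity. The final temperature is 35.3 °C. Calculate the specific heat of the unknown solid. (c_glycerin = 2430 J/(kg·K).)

c ≈ 328 J/(kg·K)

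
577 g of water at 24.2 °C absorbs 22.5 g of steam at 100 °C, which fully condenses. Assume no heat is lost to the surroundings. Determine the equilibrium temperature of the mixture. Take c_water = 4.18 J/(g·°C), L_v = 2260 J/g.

T_f ≈ 47.3 °C

Energy balance with sensible and latent terms:
latent heat released on condensation: 22.5·2260 = 50850; condensed water 100 °C→T: 94.05(T − 100); water warms: 577·4.18·(T − 24.2) = 2411.9(T − 24.2)
2505.9 T = 50850 + 9405 + 58367 = 118622
T ≈ 47.34 °C, under the boiling point, so the assumption holds.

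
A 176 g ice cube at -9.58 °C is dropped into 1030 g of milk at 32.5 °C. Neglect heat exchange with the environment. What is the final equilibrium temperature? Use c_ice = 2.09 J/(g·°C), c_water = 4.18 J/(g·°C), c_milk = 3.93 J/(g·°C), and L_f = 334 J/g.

Let T be the final temperature. ΣQ_i = 0:
warm ice to 0 °C: 176×2.09×(0 − (-9.58)) = 3523.9
  melt ice: 176×334 = 58784
  warm the meltwater: 735.68 T
  milk cools: 1030×3.93×(T − 32.5) = 4047.9(T − 32.5)
4783.6 T = 131557 − 62308 = 69249
T ≈ 14.48 °C (positive, so assuming full melt was valid).

T_f ≈ 14.5 °C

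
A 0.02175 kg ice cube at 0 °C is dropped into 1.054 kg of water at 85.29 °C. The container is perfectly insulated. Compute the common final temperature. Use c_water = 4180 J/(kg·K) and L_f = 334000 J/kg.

T_f ≈ 82.0 °C

Setting the total heat transfer to zero:
latent heat to melt: 0.02175·334000 = 7264.5; warm the meltwater: 90.91 T; water cools: 1.054·4180·(T − 85.29) = 4405.7(T − 85.29)
4496.6 T = 375764 − 7264.5 = 368499
T ≈ 81.95 °C — above 0 °C, consistent with complete melting.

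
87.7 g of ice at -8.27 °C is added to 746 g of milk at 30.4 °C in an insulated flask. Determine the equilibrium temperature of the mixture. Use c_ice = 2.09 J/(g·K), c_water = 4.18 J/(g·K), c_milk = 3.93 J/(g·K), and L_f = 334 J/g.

Conservation of energy gives ΣQ = 0:
warm ice to 0 °C: 87.7·2.09·(0 − (-8.27)) = 1515.8
  latent heat to melt: 87.7·334 = 29292
  warm the meltwater: 366.59 T
  milk: 2931.8(T − 30.4)
3298.4 T = 89126 − 30808 = 58318
T ≈ 17.68 °C. Since T > 0 °C, the all-ice-melts assumption holds.

T_f ≈ 17.7 °C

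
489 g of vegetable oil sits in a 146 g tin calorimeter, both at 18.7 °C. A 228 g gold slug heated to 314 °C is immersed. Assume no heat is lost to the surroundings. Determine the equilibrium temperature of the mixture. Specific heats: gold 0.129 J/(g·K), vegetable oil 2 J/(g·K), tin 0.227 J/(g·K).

Setting the total heat transfer to zero:
228*0.129*(T − 314) + 489*2*(T − 18.7) + 146*0.227*(T − 18.7) = 0
1040.6 T = 28144
T = 28144/1040.6 ≈ 27.05 °C

T_f ≈ 27.0 °C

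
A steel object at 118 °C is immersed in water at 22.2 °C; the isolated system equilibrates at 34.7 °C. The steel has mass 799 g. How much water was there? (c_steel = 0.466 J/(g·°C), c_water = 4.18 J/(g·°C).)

Energy conservation, ΣQ = 0:
799×0.466×(34.7 − 118) + m×4.18×(34.7 − 22.2) = 0
52.25 m = 31015
m = 31015/52.25 ≈ 593.6 g

m ≈ 594 g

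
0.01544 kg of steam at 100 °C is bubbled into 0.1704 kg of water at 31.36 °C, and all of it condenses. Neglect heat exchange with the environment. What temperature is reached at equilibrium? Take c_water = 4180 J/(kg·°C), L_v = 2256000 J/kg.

Setting the total heat transfer to zero:
steam→water at 100 °C releases m L_v = 0.01544·2256000 = 34833
  condensate cools 100→T: 0.01544·4180·(T − 100) = 64.54(T − 100)
  water warms: 0.1704·4180·(T − 31.36) = 712.27(T − 31.36)
776.81 T = 34833 + 6453.9 + 22337 = 63623
T ≈ 81.90 °C, under the boiling point, so the assumption holds.

T_f ≈ 81.9 °C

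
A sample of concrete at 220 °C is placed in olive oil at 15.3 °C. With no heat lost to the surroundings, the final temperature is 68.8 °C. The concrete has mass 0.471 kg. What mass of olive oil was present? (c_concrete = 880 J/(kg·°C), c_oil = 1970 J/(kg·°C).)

|Q_concrete| = |Q_oil|:
0.471×880×(220 − 68.8) = m×1970×(68.8 − 15.3)
105395 m = 62669  ⇒  m ≈ 0.5946 kg

m ≈ 0.595 kg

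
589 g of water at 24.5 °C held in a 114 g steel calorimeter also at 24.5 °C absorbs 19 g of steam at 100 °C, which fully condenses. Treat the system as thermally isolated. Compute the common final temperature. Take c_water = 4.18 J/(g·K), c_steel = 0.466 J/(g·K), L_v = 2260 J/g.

Net heat exchanged in the isolated system is zero:
steam→water at 100 °C releases m L_v = 19·2260 = 42940; condensate cools 100→T: 19·4.18·(T − 100) = 79.42(T − 100); original water: 2462(T − 24.5); steel cup: 114·0.466·(T − 24.5) = 53.12(T − 24.5)
2594.6 T = 42940 + 7942 + 61621 = 112503
T ≈ 43.36 °C — below 100 °C, confirming all the steam condensed.

T_f ≈ 43.4 °C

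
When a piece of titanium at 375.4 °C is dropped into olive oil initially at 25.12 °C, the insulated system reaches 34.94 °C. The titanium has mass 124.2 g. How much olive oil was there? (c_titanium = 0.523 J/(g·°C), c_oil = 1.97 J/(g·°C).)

Conservation of energy gives ΣQ = 0:
124.2·0.523·(34.94 − 375.4) + m·1.97·(34.94 − 25.12) = 0
19.35 m = 22115
m = 22115/19.35 ≈ 1143 g

m ≈ 1140 g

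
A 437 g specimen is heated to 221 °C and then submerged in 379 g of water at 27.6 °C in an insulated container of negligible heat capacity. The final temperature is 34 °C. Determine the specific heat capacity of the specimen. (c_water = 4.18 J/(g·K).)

c ≈ 0.124 J/(g·K)

m_s c (T_s − T_f) = m_water c_water (T_f − T_0):
437·c·(221 − 34) = 379·4.18·(34 − 27.6)
81719 c = 10139  ⇒  c ≈ 0.1241 J/(g·K)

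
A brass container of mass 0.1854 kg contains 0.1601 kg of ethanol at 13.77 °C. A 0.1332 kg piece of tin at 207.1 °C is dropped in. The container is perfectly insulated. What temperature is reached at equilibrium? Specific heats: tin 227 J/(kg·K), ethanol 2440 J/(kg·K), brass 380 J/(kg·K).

T_f ≈ 25.7 °C

Net heat exchanged in the isolated system is zero:
0.1332×227×(T − 207.1) + 0.1601×2440×(T − 13.77) + 0.1854×380×(T − 13.77) = 0
30.24(T − 207.1) + 390.64(T − 13.77) + 70.45(T − 13.77) = 0
491.33 T = 12611
T = 12611 / 491.33 = 25.7 °C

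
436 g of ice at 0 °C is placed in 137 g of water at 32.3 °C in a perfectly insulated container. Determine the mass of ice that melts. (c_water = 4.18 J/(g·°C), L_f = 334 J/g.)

m_melted ≈ 55.4 g

Cooling the water to 0 °C releases 137×4.18×32.3 = 18497 J.
Fully melting the ice requires m_ice L_f = 436×334 = 145624 J.
Since 18497 < 145624 J, not all the ice melts; equilibrium is at 0 °C.
m_melt = 18497 / L_f = 55.38 g.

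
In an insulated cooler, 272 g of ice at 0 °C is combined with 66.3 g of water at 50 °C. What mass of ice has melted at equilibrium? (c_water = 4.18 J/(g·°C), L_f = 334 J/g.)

m_melted ≈ 41.5 g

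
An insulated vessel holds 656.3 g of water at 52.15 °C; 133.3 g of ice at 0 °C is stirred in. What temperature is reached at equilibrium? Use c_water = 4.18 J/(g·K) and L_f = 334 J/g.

Heat gained plus heat lost sum to zero:
latent heat to melt: 133.3·334 = 44522; warm the meltwater: 557.19 T; water: 2743.3(T − 52.15)
3300.5 T = 143065 − 44522 = 98543
T ≈ 29.86 °C (positive, so assuming full melt was valid).

T_f ≈ 29.9 °C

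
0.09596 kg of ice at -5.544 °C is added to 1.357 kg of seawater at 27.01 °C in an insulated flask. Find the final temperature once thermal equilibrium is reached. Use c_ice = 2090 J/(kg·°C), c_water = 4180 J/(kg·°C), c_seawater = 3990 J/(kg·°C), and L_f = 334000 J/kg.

T_f ≈ 19.4 °C

Net heat exchanged in the isolated system is zero:
warm ice to 0 °C: 0.09596·2090·(0 − (-5.544)) = 1111.9
  fusion: m_ice L_f = 0.09596·334000 = 32051
  warm the meltwater: 401.11 T
  seawater cools: 1.357·3990·(T − 27.01) = 5414.4(T − 27.01)
5815.5 T = 146244 − 33163 = 113081
T ≈ 19.44 °C. Since T > 0 °C, the all-ice-melts assumption holds.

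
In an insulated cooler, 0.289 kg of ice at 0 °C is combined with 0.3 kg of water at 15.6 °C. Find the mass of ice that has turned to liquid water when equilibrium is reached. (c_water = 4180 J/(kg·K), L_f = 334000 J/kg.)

m_melted ≈ 0.0586 kg

Heat available from the water dropping to 0 °C: 0.3·4180·15.6 = 19562 J.
Fully melting the ice requires m_ice L_f = 0.289·334000 = 96526 J.
Since 19562 < 96526 J, not all the ice melts; equilibrium is at 0 °C.
m_melted·334000 = 19562  ⇒  m_melted ≈ 0.05857 kg.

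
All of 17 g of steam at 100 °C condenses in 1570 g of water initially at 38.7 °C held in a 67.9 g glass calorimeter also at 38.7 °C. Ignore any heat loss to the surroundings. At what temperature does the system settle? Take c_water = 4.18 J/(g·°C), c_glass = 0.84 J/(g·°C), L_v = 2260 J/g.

T_f ≈ 45.1 °C

Heat gained plus heat lost sum to zero:
steam→water at 100 °C releases m L_v = 17×2260 = 38420
  condensate cools 100→T: 17×4.18×(T − 100) = 71.06(T − 100)
  water warms: 1570×4.18×(T − 38.7) = 6562.6(T − 38.7)
  glass cup: 67.9×0.84×(T − 38.7) = 57.04(T − 38.7)
6690.7 T = 38420 + 7106 + 256180 = 301706
T ≈ 45.09 °C (< 100 °C, so full condensation is consistent).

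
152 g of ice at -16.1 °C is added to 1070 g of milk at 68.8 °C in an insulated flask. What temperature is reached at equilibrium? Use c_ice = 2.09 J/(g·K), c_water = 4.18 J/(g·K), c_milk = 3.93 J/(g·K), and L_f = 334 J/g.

Conservation of energy gives ΣQ = 0:
ice -16.1→0 °C: 152·2.09·16.1 = 5114.6
  latent heat to melt: 152·334 = 50768
  warm the meltwater: 635.36 T
  milk cools: 1070·3.93·(T − 68.8) = 4205.1(T − 68.8)
4840.5 T = 289311 − 55883 = 233428
T ≈ 48.22 °C (positive, so assuming full melt was valid).

T_f ≈ 48.2 °C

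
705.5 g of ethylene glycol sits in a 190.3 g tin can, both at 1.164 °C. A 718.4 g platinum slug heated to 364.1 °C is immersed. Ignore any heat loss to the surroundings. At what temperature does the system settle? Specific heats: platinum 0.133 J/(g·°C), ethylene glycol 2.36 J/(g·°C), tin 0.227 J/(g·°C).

Taking heat into each body as positive, Σ m c ΔT = 0:
718.4·0.133·(T − 364.1) + 705.5·2.36·(T − 1.164) + 190.3·0.227·(T − 1.164) = 0
95.55(T − 364.1) + 1665(T − 1.164) + 43.2(T − 1.164) = 0
1803.7 T = 36777
T ≈ 20.39 °C

T_f ≈ 20.4 °C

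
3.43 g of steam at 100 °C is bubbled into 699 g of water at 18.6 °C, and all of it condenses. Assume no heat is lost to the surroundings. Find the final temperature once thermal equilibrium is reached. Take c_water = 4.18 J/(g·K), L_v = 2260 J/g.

T_f ≈ 21.6 °C

Setting the total heat transfer to zero:
steam→water at 100 °C releases m L_v = 3.43×2260 = 7751.8; condensate cools 100→T: 3.43×4.18×(T − 100) = 14.34(T − 100); original water: 2921.8(T − 18.6)
2936.2 T = 7751.8 + 1433.7 + 54346 = 63531
T ≈ 21.64 °C (< 100 °C, so full condensation is consistent).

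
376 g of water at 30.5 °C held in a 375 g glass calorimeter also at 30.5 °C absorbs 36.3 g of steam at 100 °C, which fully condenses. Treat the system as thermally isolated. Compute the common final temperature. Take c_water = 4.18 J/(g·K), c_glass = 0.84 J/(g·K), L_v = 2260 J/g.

Setting the total heat transfer to zero:
condense steam: −36.3·2260 = −82038; condensate cools 100→T: 36.3·4.18·(T − 100) = 151.73(T − 100); water warms: 376·4.18·(T − 30.5) = 1571.7(T − 30.5); cup: 315(T − 30.5)
2038.4 T = 82038 + 15173 + 57544 = 154755
T ≈ 75.92 °C, under the boiling point, so the assumption holds.

T_f ≈ 75.9 °C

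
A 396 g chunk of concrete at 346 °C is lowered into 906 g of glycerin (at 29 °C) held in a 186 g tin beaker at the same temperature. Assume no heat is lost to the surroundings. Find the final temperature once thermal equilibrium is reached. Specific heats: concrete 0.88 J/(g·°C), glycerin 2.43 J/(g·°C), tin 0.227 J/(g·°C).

T_f ≈ 71.6 °C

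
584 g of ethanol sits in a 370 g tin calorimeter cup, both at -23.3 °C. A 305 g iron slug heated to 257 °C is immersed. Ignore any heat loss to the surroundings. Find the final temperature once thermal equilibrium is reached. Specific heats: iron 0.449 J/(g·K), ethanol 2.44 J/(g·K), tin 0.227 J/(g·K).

T_f ≈ 0.0 °C

Heat gained plus heat lost sum to zero:
305*0.449*(T − 257) + 584*2.44*(T − (-23.3)) + 370*0.227*(T − (-23.3)) = 0
136.94(T − 257) + 1425(T − (-23.3)) + 83.99(T − (-23.3)) = 0
1645.9 T = 36.33
T = 36.33 / 1645.9 = 0.0221 °C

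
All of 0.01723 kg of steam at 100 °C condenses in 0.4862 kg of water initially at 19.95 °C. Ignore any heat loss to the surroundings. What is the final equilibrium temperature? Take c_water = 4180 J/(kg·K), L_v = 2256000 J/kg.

Let T be the final temperature. ΣQ_i = 0:
steam→water at 100 °C releases m L_v = 0.01723·2256000 = 38871
  condensed water 100 °C→T: 72.02(T − 100)
  water warms: 0.4862·4180·(T − 19.95) = 2032.3(T − 19.95)
2104.3 T = 38871 + 7202.1 + 40545 = 86618
T ≈ 41.16 °C, under the boiling point, so the assumption holds.

T_f ≈ 41.2 °C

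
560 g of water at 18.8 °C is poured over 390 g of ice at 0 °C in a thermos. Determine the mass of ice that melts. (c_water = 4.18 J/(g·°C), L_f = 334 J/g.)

Heat available from the water dropping to 0 °C: 560·4.18·18.8 = 44007 J.
Fully melting the ice requires m_ice L_f = 390·334 = 130260 J.
Since 44007 < 130260 J, not all the ice melts; equilibrium is at 0 °C.
m_melt = 44007 / L_f = 131.8 g.

m_melted ≈ 132 g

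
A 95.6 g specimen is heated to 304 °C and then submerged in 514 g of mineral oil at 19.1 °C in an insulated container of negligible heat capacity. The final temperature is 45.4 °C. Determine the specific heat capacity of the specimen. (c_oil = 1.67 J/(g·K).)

c ≈ 0.913 J/(g·K)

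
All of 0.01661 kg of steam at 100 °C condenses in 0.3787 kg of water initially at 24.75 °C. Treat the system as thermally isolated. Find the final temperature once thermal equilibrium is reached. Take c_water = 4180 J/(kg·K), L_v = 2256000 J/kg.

T_f ≈ 50.6 °C

Let T be the final temperature. ΣQ_i = 0:
steam→water at 100 °C releases m L_v = 0.01661×2256000 = 37472; condensate cools 100→T: 0.01661×4180×(T − 100) = 69.43(T − 100); water warms: 0.3787×4180×(T − 24.75) = 1583(T − 24.75)
1652.4 T = 37472 + 6943 + 39178 = 83594
T ≈ 50.59 °C, under the boiling point, so the assumption holds.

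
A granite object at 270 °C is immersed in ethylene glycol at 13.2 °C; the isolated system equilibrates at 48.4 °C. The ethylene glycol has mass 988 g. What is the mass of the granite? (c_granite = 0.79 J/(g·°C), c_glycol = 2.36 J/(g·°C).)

m ≈ 469 g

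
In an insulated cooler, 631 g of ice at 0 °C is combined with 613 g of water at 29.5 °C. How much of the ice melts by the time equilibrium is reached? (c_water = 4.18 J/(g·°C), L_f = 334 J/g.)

m_melted ≈ 226 g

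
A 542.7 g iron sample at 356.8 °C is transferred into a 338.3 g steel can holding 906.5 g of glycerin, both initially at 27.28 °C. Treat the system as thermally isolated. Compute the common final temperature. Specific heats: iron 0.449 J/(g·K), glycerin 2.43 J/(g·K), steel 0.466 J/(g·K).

T_f ≈ 58.1 °C

T_f = Σ m_i c_i T_i / Σ m_i c_i:
T_f = (243.67×356.8 + 2202.8×27.28 + 157.65×27.28) / (243.67 + 2202.8 + 157.65)
    = 151335 / 2604.1 ≈ 58.11 °C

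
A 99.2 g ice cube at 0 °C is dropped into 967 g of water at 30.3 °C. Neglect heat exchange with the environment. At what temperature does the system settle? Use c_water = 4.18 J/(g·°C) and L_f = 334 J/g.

T_f ≈ 20.0 °C

Taking heat into each body as positive, Σ m c ΔT = 0:
melt ice: 99.2·334 = 33133
  meltwater 0→T: 99.2·4.18·T = 414.66 T
  water: 4042.1(T − 30.3)
4456.7 T = 122474 − 33133 = 89342
T ≈ 20.05 °C. Since T > 0 °C, the all-ice-melts assumption holds.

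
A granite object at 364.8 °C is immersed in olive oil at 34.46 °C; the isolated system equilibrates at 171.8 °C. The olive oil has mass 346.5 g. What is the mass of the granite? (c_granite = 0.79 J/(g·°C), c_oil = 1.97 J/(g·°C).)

m ≈ 615 g

|Q_granite| = |Q_oil|:
m×0.79×(364.8 − 171.8) = 346.5×1.97×(171.8 − 34.46)
152.47 m = 93749  ⇒  m ≈ 614.9 g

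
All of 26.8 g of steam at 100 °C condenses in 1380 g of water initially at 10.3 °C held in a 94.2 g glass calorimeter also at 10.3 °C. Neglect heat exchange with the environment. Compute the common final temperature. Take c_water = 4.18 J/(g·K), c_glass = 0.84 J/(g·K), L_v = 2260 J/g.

Energy conservation, ΣQ = 0:
steam→water at 100 °C releases m L_v = 26.8×2260 = 60568
  condensate cools 100→T: 26.8×4.18×(T − 100) = 112.02(T − 100)
  original water: 5768.4(T − 10.3)
  glass cup: 94.2×0.84×(T − 10.3) = 79.13(T − 10.3)
5959.6 T = 60568 + 11202 + 60230 = 132000
T ≈ 22.15 °C (< 100 °C, so full condensation is consistent).

T_f ≈ 22.1 °C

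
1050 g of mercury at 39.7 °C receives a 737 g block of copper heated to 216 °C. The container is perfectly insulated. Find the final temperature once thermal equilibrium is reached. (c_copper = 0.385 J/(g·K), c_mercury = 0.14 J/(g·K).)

T_f ≈ 155.8 °C

With ΣQ=0 the equilibrium temperature is the m·c-weighted mean:
T_f = (283.75×216 + 147×39.7) / (283.75 + 147)
    = 67125 / 430.75 ≈ 155.83 °C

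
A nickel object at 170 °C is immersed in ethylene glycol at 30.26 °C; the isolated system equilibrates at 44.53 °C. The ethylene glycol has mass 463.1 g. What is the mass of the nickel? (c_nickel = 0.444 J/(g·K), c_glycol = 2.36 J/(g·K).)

|Q_nickel| = |Q_glycol|:
m·0.444·(170 − 44.53) = 463.1·2.36·(44.53 − 30.26)
55.71 m = 15596  ⇒  m ≈ 280 g

m ≈ 280 g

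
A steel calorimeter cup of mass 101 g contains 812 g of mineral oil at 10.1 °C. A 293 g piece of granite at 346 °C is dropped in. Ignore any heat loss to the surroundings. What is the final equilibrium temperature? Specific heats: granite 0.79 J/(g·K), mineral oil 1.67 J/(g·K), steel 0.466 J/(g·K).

Let T be the final temperature. ΣQ_i = 0:
293·0.79·(T − 346) + 812·1.67·(T − 10.1) + 101·0.466·(T − 10.1) = 0
(231.47 + 1356 + 47.07) T = 231.47·346 + 1356·10.1 + 47.07·10.1
T = 94260 / 1634.6 = 57.7 °C

T_f ≈ 57.7 °C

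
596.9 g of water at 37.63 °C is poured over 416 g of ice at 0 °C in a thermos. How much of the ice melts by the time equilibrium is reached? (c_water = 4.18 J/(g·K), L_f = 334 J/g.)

Cooling the water to 0 °C releases 596.9·4.18·37.63 = 93888 J.
Fully melting the ice requires m_ice L_f = 416·334 = 138944 J.
That's not enough to melt it all — equilibrium is at 0 °C with ice remaining.
m_melt = 93888 / L_f = 281.1 g.

m_melted ≈ 281 g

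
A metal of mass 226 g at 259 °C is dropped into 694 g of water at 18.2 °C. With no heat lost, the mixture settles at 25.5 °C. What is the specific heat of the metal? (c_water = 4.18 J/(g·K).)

c ≈ 0.401 J/(g·K)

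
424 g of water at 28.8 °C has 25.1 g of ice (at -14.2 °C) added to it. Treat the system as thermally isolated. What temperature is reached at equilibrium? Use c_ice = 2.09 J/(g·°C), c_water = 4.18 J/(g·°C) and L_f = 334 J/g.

Let T be the final temperature. ΣQ_i = 0:
warm ice to 0 °C: 25.1·2.09·(0 − (-14.2)) = 744.92
  latent heat to melt: 25.1·334 = 8383.4
  meltwater 0→T: 25.1·4.18·T = 104.92 T
  water cools: 424·4.18·(T − 28.8) = 1772.3(T − 28.8)
1877.2 T = 51043 − 9128.3 = 41914
T ≈ 22.33 °C — above 0 °C, consistent with complete melting.

T_f ≈ 22.3 °C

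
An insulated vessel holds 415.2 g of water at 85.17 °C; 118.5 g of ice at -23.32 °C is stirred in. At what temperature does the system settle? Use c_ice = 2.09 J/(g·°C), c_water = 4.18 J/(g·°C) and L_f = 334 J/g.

T_f ≈ 45.9 °C

Energy balance with sensible and latent terms:
ice -23.32→0 °C: 118.5·2.09·23.32 = 5775.5; latent heat to melt: 118.5·334 = 39579; warm the meltwater: 495.33 T; water cools: 415.2·4.18·(T − 85.17) = 1735.5(T − 85.17)
2230.9 T = 147816 − 45355 = 102461
T ≈ 45.93 °C (positive, so assuming full melt was valid).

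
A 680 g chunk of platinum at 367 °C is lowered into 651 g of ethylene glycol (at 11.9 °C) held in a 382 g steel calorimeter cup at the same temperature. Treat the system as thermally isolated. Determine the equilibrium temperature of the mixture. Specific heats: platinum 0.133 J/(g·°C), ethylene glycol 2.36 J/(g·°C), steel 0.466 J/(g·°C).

T_f ≈ 29.7 °C

Energy conservation, ΣQ = 0:
680×0.133×(T − 367) + 651×2.36×(T − 11.9) + 382×0.466×(T − 11.9) = 0
(90.44 + 1536.4 + 178.01) T = 90.44×367 + 1536.4×11.9 + 178.01×11.9
T = 53593/1804.8 ≈ 29.69 °C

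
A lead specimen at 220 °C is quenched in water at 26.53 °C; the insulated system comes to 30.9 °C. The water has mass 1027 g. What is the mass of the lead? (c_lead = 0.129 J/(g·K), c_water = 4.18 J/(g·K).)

m ≈ 769 g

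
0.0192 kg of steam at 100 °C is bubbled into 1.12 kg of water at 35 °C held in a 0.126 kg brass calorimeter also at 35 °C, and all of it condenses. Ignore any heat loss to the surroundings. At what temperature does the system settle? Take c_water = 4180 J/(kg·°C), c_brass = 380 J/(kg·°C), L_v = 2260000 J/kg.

T_f ≈ 45.1 °C

Let T be the final temperature. ΣQ_i = 0:
condense steam: −0.0192·2260000 = −43392; condensed water 100 °C→T: 80.26(T − 100); original water: 4681.6(T − 35); brass cup: 0.126·380·(T − 35) = 47.88(T − 35)
4809.7 T = 43392 + 8025.6 + 165532 = 216949
T ≈ 45.11 °C (< 100 °C, so full condensation is consistent).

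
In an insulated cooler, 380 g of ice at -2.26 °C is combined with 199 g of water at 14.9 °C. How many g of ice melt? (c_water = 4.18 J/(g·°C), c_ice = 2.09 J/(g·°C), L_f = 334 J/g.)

Heat available from the water dropping to 0 °C: 199×4.18×14.9 = 12394 J.
Of that, 380×2.09×2.26 = 1794.9 J goes to bring the ice to 0 °C, leaving 10599 J.
Melting all 380 g of ice would need 380×334 = 126920 J.
Since 10599 < 126920 J, not all the ice melts; equilibrium is at 0 °C.
Mass melted = 10599/334 ≈ 31.73 g.

m_melted ≈ 31.7 g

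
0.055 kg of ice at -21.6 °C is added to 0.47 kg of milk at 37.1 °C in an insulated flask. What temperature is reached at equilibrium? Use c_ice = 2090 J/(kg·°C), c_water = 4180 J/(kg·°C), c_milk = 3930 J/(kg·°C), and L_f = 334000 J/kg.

Energy balance with sensible and latent terms:
ice -21.6→0 °C: 0.055×2090×21.6 = 2482.9
  latent heat to melt: 0.055×334000 = 18370
  warm the meltwater: 229.9 T
  milk cools: 0.47×3930×(T − 37.1) = 1847.1(T − 37.1)
2077 T = 68527 − 20853 = 47674
T ≈ 22.95 °C — above 0 °C, consistent with complete melting.

T_f ≈ 23.0 °C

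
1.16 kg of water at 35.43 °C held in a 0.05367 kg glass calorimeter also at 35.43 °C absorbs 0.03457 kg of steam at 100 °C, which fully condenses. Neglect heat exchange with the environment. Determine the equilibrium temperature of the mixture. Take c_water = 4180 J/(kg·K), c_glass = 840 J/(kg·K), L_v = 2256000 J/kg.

Sum of m c ΔT and latent-heat terms is zero:
steam→water at 100 °C releases m L_v = 0.03457×2256000 = 77990; condensed water 100 °C→T: 144.5(T − 100); water warms: 1.16×4180×(T − 35.43) = 4848.8(T − 35.43); cup: 45.08(T − 35.43)
5038.4 T = 77990 + 14450 + 173390 = 265830
T ≈ 52.76 °C — below 100 °C, confirming all the steam condensed.

T_f ≈ 52.8 °C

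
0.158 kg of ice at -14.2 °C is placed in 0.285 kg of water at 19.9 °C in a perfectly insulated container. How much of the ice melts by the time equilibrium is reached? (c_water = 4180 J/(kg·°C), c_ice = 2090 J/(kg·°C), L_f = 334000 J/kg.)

m_melted ≈ 0.0569 kg

Water can give up m c ΔT = 0.285·4180·19.9 = 23707 J before reaching 0 °C.
Of that, 0.158·2090·14.2 = 4689.1 J goes to bring the ice to 0 °C, leaving 19018 J.
To melt every bit of ice: 0.158·334000 = 52772 J.
That's not enough to melt it all — equilibrium is at 0 °C with ice remaining.
m_melt = 19018 / L_f = 0.05694 kg.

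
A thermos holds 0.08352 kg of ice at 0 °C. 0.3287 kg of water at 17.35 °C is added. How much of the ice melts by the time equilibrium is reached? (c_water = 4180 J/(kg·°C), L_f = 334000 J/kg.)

Cooling the water to 0 °C releases 0.3287×4180×17.35 = 23838 J.
To melt every bit of ice: 0.08352×334000 = 27896 J.
That's not enough to melt it all — equilibrium is at 0 °C with ice remaining.
Mass melted = 23838/334000 ≈ 0.07137 kg.

m_melted ≈ 0.0714 kg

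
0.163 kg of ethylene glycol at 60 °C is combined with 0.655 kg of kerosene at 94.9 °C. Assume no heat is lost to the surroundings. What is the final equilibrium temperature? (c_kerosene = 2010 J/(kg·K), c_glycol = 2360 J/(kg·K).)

Energy conservation, ΣQ = 0:
0.655*2010*(T − 94.9) + 0.163*2360*(T − 60) = 0
1316.5(T − 94.9) + 384.68(T − 60) = 0
(1316.5 + 384.68) T = 1316.5*94.9 + 384.68*60
T = 148021 / 1701.2 = 87 °C

T_f ≈ 87.0 °C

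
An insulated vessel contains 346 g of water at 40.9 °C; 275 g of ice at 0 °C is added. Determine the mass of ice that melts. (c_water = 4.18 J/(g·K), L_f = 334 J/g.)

m_melted ≈ 177 g

Heat available from the water dropping to 0 °C: 346·4.18·40.9 = 59153 J.
Fully melting the ice requires m_ice L_f = 275·334 = 91850 J.
Since 59153 < 91850 J, not all the ice melts; equilibrium is at 0 °C.
Mass melted = 59153/334 ≈ 177.1 g.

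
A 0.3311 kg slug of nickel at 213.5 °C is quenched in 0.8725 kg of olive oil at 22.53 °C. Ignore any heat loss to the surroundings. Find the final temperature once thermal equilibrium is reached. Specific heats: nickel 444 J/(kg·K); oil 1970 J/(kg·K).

T_f ≈ 37.6 °C

Let T be the final temperature. ΣQ_i = 0:
0.3311*444*(T − 213.5) + 0.8725*1970*(T − 22.53) = 0
147.01(T − 213.5) + 1718.8(T − 22.53) = 0
1865.8 T = 70111
T ≈ 37.58 °C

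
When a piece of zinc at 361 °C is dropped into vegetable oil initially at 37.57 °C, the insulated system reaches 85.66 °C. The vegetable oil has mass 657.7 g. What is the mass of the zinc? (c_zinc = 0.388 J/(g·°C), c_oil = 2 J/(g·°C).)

m ≈ 592 g

Heat lost by the zinc = heat gained by the oil:
m·0.388·(361 − 85.66) = 657.7·2·(85.66 − 37.57)
106.83 m = 63258  ⇒  m ≈ 592.1 g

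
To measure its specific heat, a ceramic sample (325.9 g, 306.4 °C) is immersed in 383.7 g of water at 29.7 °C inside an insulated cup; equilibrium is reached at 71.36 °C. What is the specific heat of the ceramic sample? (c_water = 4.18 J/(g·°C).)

c ≈ 0.872 J/(g·°C)

m_s c (T_s − T_f) = m_water c_water (T_f − T_0):
325.9·c·(306.4 − 71.36) = 383.7·4.18·(71.36 − 29.7)
76600 c = 66817  ⇒  c ≈ 0.8723 J/(g·°C)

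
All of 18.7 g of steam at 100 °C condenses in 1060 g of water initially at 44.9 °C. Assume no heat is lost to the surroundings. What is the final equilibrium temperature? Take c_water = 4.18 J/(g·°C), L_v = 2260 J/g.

Energy conservation, ΣQ = 0:
steam→water at 100 °C releases m L_v = 18.7·2260 = 42262
  condensed water 100 °C→T: 78.17(T − 100)
  original water: 4430.8(T − 44.9)
4509 T = 42262 + 7816.6 + 198943 = 249022
T ≈ 55.23 °C — below 100 °C, confirming all the steam condensed.

T_f ≈ 55.2 °C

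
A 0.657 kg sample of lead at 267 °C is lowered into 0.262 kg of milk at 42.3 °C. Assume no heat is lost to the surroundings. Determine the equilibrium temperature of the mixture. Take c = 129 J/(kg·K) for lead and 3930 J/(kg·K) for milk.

T_f ≈ 59.4 °C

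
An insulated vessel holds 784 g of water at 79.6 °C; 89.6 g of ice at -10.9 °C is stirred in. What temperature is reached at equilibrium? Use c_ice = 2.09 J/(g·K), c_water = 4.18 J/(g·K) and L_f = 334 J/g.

T_f ≈ 62.7 °C

Taking heat into each body as positive, Σ m c ΔT = 0:
ice -10.9→0 °C: 89.6·2.09·10.9 = 2041.2
  fusion: m_ice L_f = 89.6·334 = 29926
  meltwater 0→T: 89.6·4.18·T = 374.53 T
  water cools: 784·4.18·(T − 79.6) = 3277.1(T − 79.6)
3651.6 T = 260859 − 31968 = 228891
T ≈ 62.68 °C (positive, so assuming full melt was valid).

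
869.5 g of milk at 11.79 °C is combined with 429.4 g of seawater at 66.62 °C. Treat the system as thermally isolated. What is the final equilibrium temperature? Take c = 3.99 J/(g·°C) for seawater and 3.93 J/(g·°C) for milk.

T_f ≈ 30.1 °C

Heat gained plus heat lost sum to zero:
429.4×3.99×(T − 66.62) + 869.5×3.93×(T − 11.79) = 0
1713.3(T − 66.62) + 3417.1(T − 11.79) = 0
5130.4 T = 154428
T = 154428/5130.4 ≈ 30.10 °C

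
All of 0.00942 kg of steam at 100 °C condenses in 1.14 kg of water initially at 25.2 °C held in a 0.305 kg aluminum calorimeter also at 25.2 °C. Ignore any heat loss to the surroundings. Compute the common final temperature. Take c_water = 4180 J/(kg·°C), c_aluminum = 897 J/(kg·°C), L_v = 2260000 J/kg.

T_f ≈ 30.0 °C

Taking heat into each body as positive, Σ m c ΔT = 0:
steam→water at 100 °C releases m L_v = 0.00942·2260000 = 21289; condensed water 100 °C→T: 39.38(T − 100); original water: 4765.2(T − 25.2); aluminum cup: 0.305·897·(T − 25.2) = 273.58(T − 25.2)
5078.2 T = 21289 + 3937.6 + 126977 = 152204
T ≈ 29.97 °C, under the boiling point, so the assumption holds.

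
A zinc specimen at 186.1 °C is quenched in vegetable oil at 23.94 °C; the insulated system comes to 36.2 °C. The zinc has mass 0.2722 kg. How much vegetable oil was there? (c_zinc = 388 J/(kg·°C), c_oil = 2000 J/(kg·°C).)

m ≈ 0.646 kg

Heat lost by the zinc = heat gained by the oil:
0.2722·388·(186.1 − 36.2) = m·2000·(36.2 − 23.94)
24520 m = 15831  ⇒  m ≈ 0.6457 kg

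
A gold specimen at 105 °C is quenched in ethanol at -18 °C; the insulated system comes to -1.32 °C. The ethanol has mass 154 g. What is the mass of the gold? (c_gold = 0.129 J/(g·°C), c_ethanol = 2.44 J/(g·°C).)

m ≈ 457 g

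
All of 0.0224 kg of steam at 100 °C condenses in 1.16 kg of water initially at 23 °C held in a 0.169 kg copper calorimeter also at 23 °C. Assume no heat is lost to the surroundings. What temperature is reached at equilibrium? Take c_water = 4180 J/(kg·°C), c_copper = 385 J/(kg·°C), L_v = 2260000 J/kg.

Sum of m c ΔT and latent-heat terms is zero:
condense steam: −0.0224·2260000 = −50624; condensate cools 100→T: 0.0224·4180·(T − 100) = 93.63(T − 100); water warms: 1.16·4180·(T − 23) = 4848.8(T − 23); copper cup: 0.169·385·(T − 23) = 65.06(T − 23)
5007.5 T = 50624 + 9363.2 + 113019 = 173006
T ≈ 34.55 °C (< 100 °C, so full condensation is consistent).

T_f ≈ 34.5 °C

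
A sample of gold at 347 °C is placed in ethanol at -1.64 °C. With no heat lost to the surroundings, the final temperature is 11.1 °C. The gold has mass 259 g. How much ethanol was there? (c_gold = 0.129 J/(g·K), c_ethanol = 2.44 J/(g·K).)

m ≈ 361 g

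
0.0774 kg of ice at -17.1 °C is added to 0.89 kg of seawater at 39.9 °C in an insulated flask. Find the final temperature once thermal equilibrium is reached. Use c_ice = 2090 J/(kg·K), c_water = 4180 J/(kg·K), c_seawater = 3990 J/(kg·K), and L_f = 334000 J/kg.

T_f ≈ 29.2 °C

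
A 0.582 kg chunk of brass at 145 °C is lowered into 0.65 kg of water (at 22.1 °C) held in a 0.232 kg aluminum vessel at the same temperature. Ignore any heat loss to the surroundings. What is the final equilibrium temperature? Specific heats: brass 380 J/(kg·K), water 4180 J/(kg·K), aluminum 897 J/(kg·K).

Heat gained plus heat lost sum to zero:
0.582*380*(T − 145) + 0.65*4180*(T − 22.1) + 0.232*897*(T − 22.1) = 0
221.16(T − 145) + 2717(T − 22.1) + 208.1(T − 22.1) = 0
(221.16 + 2717 + 208.1) T = 221.16*145 + 2717*22.1 + 208.1*22.1
T ≈ 30.74 °C

T_f ≈ 30.7 °C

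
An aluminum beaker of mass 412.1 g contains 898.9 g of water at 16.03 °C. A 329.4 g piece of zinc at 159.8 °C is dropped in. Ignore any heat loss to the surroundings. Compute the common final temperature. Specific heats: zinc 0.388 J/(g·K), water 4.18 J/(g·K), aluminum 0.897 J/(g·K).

With ΣQ=0 the equilibrium temperature is the m·c-weighted mean:
T_f = (127.81×159.8 + 3757.4×16.03 + 369.65×16.03) / (127.81 + 3757.4 + 369.65)
    = 86580 / 4254.9 ≈ 20.35 °C

T_f ≈ 20.3 °C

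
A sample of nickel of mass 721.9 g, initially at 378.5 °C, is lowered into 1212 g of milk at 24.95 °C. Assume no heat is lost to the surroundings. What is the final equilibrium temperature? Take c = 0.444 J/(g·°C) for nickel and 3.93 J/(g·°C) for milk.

Taking heat into each body as positive, Σ m c ΔT = 0:
721.9·0.444·(T − 378.5) + 1212·3.93·(T − 24.95) = 0
320.52(T − 378.5) + 4763.2(T − 24.95) = 0
5083.7 T = 240159
T ≈ 47.24 °C

T_f ≈ 47.2 °C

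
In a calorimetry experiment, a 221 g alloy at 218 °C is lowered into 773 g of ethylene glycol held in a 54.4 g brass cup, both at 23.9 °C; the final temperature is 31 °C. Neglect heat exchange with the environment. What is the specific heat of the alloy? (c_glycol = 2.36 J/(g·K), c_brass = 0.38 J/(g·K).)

c ≈ 0.317 J/(g·K)

Taking heat into each body as positive, Σ m c ΔT = 0:
221×c×(31 − 218) + 773×2.36×(31 − 23.9) + 54.4×0.38×(31 − 23.9) = 0
-41327 c = -13099
c = -13099/-41327 ≈ 0.317 J/(g·K)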